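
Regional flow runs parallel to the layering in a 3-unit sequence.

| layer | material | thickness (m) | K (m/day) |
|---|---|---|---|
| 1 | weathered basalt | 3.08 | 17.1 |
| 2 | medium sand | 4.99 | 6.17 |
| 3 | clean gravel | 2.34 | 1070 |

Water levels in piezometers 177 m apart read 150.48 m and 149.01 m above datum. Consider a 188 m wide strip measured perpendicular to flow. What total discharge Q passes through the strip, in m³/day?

Flow is parallel to layering, so each bed carries its own Darcy discharge and the transmissivities add.
Σ(K_i·b_i) = 17.1×3.08 + 6.17×4.99 + 1070×2.34 = 2587 m²/day.
Hydraulic gradient i = (150.48 − 149.01) / 177 = 1.47 / 177 = 0.008305.
Q = Σ(K_i·b_i) · W · i = 2587 × 188 × 0.008305 = 4040 m³/day.

4040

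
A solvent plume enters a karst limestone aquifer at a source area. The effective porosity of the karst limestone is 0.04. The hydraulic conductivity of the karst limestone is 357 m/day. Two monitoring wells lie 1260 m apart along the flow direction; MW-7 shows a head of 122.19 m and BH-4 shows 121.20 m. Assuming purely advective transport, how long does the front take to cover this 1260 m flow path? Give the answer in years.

Hydraulic gradient i = (122.19 − 121.20) / 1260 = 0.99 / 1260 = 0.0007857.
Darcy flux q = K · i = 357.0 × 0.0007857 = 0.2805 m/day.
Seepage velocity v = q / n_e = 0.2805 / 0.04 = 7.013 m/day.
Travel time t = L / v = 1260 / 7.013 = 179.7 days = 0.4919 years.

0.492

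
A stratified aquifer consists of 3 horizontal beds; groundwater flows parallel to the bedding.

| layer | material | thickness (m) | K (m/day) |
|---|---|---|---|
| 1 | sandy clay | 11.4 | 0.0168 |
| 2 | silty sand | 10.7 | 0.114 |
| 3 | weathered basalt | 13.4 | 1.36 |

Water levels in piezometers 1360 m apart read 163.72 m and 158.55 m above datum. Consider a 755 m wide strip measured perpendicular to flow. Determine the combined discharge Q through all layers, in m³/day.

56.4

Flow is parallel to layering, so each bed carries its own Darcy discharge and the transmissivities add.
Σ(K_i·b_i) = 0.0168×11.4 + 0.114×10.7 + 1.36×13.4 = 19.64 m²/day.
Hydraulic gradient i = (163.72 − 158.55) / 1360 = 5.17 / 1360 = 0.003801.
Q = Σ(K_i·b_i) · W · i = 19.64 × 755 × 0.003801 = 56.36 m³/day.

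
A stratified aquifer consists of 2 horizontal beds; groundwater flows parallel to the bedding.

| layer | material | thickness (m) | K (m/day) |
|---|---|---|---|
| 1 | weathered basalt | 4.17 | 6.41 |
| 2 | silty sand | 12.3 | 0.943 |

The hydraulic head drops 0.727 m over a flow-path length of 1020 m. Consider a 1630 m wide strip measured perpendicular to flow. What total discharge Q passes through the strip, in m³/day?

Flow is parallel to layering, so each bed carries its own Darcy discharge and the transmissivities add.
Σ(K_i·b_i) = 6.41×4.17 + 0.943×12.3 = 38.33 m²/day.
Hydraulic gradient i = Δh / L = 0.727 / 1020 = 0.0007127.
Q = Σ(K_i·b_i) · W · i = 38.33 × 1630 × 0.0007127 = 44.53 m³/day.

44.5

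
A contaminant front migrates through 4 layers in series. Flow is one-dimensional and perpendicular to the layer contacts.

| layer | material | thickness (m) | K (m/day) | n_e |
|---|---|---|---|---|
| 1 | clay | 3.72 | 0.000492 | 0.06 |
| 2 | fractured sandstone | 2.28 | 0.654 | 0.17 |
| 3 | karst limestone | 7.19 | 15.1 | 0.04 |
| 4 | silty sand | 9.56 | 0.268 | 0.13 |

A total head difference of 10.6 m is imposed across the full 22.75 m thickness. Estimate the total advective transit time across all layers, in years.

4.20

With flow normal to the layers, continuity requires the same specific discharge q through every layer.
Σ(b_i/K_i) = 3.72/0.000492 + 2.28/0.654 + 7.19/15.1 + 9.56/0.268 = 7601 d.
q = Δh / Σ(b_i/K_i) = 10.6 / 7601 = 0.001395 m/day.
In each layer the seepage velocity is v_i = q/n_i, so the layer transit time is t_i = b_i·n_i / q:
  layer 1 (clay): t_1 = 3.72 × 0.06 / 0.001395 = 160.0 d
  layer 2 (fractured sandstone): t_2 = 2.28 × 0.17 / 0.001395 = 277.9 d
  layer 3 (karst limestone): t_3 = 7.19 × 0.04 / 0.001395 = 206.2 d
  layer 4 (silty sand): t_4 = 9.56 × 0.13 / 0.001395 = 891.1 d
Total t = Σ t_i = 1535 days = 4.203 years.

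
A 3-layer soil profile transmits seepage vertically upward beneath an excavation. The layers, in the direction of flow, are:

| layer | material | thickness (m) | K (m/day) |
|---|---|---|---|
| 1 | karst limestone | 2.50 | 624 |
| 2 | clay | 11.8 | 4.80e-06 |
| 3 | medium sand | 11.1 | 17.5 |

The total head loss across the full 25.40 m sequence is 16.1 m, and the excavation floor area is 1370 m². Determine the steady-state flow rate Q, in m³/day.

0.00897

Flow is perpendicular to layering, so the layers act in series and the equivalent K is the thickness-weighted harmonic mean.
Total thickness L = 2.50 + 11.8 + 11.1 = 25.40 m.
Σ(b_i/K_i) = 2.50/624 + 11.8/4.80e-06 + 11.1/17.5 = 2.458e+06 d.
K_eq = L / Σ(b_i/K_i) = 25.40 / 2.458e+06 = 1.033e-05 m/day.
Q = K_eq · A · (Δh/L) = 1.033e-05 × 1370 × (16.1/25.40) = 0.008972 m³/day.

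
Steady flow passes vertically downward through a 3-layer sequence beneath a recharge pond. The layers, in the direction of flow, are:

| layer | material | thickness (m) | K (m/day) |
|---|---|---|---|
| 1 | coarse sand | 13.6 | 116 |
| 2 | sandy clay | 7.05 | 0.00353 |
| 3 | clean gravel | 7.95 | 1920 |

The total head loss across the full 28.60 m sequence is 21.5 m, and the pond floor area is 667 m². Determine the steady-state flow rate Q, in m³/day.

7.18

Flow is perpendicular to layering, so the layers act in series and the equivalent K is the thickness-weighted harmonic mean.
Total thickness L = 13.6 + 7.05 + 7.95 = 28.60 m.
Σ(b_i/K_i) = 13.6/116 + 7.05/0.00353 + 7.95/1920 = 1997 d.
K_eq = L / Σ(b_i/K_i) = 28.60 / 1997 = 0.01432 m/day.
Q = K_eq · A · (Δh/L) = 0.01432 × 667 × (21.5/28.60) = 7.180 m³/day.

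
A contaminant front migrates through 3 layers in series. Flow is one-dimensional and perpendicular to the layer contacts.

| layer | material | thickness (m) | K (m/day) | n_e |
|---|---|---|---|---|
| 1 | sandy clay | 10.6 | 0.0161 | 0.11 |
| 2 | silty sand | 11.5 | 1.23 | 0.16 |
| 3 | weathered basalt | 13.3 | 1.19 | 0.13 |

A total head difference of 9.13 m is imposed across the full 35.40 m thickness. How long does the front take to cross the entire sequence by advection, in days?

352

With flow normal to the layers, continuity requires the same specific discharge q through every layer.
Σ(b_i/K_i) = 10.6/0.0161 + 11.5/1.23 + 13.3/1.19 = 678.9 d.
q = Δh / Σ(b_i/K_i) = 9.13 / 678.9 = 0.01345 m/day.
In each layer the seepage velocity is v_i = q/n_i, so the layer transit time is t_i = b_i·n_i / q:
  layer 1 (sandy clay): t_1 = 10.6 × 0.11 / 0.01345 = 86.70 d
  layer 2 (silty sand): t_2 = 11.5 × 0.16 / 0.01345 = 136.8 d
  layer 3 (weathered basalt): t_3 = 13.3 × 0.13 / 0.01345 = 128.6 d
Total t = Σ t_i = 352.1 days.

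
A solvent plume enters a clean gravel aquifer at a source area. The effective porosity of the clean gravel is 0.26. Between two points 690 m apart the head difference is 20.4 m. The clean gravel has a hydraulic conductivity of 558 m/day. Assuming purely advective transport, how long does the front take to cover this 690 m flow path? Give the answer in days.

10.9

Hydraulic gradient i = Δh / L = 20.4 / 690 = 0.02957.
Darcy flux q = K · i = 558.0 × 0.02957 = 16.50 m/day.
Seepage velocity v = q / n_e = 16.50 / 0.26 = 63.45 m/day.
Travel time t = L / v = 690 / 63.45 = 10.87 days.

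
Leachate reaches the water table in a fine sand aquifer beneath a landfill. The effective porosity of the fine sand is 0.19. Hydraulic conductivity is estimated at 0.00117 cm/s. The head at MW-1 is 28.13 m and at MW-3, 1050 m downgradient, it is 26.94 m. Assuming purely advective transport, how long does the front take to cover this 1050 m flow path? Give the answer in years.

Convert K: 0.00117 cm/s × 864 = 1.011 m/day.
Hydraulic gradient i = (28.13 − 26.94) / 1050 = 1.19 / 1050 = 0.001133.
Darcy flux q = K · i = 1.011 × 0.001133 = 0.001146 m/day.
Seepage velocity v = q / n_e = 0.001146 / 0.19 = 0.006030 m/day.
Travel time t = L / v = 1050 / 0.006030 = 1.741e+05 days = 476.8 years.

477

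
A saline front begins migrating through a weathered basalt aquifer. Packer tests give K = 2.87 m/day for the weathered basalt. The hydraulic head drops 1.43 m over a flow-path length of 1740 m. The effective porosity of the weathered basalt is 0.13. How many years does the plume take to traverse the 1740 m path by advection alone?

Hydraulic gradient i = Δh / L = 1.43 / 1740 = 0.0008218.
Darcy flux q = K · i = 2.870 × 0.0008218 = 0.002359 m/day.
Seepage velocity v = q / n_e = 0.002359 / 0.13 = 0.01814 m/day.
Travel time t = L / v = 1740 / 0.01814 = 95901 days = 262.6 years.

263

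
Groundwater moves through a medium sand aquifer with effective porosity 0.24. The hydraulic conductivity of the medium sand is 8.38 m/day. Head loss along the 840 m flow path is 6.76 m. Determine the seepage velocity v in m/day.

Hydraulic gradient i = Δh / L = 6.76 / 840 = 0.008048.
Darcy flux q = K · i = 8.380 × 0.008048 = 0.06744 m/day.
Seepage velocity v = q / n_e = 0.06744 / 0.24 = 0.2810 m/day.

0.281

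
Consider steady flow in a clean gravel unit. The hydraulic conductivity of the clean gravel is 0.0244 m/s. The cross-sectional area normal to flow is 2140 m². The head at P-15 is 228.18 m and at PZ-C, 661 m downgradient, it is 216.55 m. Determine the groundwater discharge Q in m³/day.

Convert K: 0.0244 m/s × 86400 = 2108 m/day.
Hydraulic gradient i = (228.18 − 216.55) / 661 = 11.63 / 661 = 0.01759.
Darcy's law: Q = K · A · i = 2108 × 2140 × 0.01759 = 79377 m³/day.

79400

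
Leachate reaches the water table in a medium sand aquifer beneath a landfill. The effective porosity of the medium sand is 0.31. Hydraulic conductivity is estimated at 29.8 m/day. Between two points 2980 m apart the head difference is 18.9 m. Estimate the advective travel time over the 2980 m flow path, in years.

Hydraulic gradient i = Δh / L = 18.9 / 2980 = 0.006342.
Darcy flux q = K · i = 29.80 × 0.006342 = 0.1890 m/day.
Seepage velocity v = q / n_e = 0.1890 / 0.31 = 0.6097 m/day.
Travel time t = L / v = 2980 / 0.6097 = 4888 days = 13.38 years.

13.4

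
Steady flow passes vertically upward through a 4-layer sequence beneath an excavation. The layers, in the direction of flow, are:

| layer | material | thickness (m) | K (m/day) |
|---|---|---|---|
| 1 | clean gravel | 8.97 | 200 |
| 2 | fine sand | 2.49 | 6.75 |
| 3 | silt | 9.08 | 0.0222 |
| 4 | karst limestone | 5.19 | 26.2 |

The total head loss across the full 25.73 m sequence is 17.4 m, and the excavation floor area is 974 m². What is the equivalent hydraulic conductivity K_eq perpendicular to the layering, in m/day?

0.0628

Flow is perpendicular to layering, so the layers act in series and the equivalent K is the thickness-weighted harmonic mean.
Total thickness L = 8.97 + 2.49 + 9.08 + 5.19 = 25.73 m.
Σ(b_i/K_i) = 8.97/200 + 2.49/6.75 + 9.08/0.0222 + 5.19/26.2 = 409.6 d.
K_eq = L / Σ(b_i/K_i) = 25.73 / 409.6 = 0.06281 m/day.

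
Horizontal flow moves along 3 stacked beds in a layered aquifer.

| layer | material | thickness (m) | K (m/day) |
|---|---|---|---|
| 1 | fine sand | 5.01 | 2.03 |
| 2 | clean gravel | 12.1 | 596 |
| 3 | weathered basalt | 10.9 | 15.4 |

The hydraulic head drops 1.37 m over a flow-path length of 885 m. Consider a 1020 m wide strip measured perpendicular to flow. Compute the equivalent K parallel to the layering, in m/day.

Flow is parallel to layering, so each bed carries its own Darcy discharge and the transmissivities add.
Σ(K_i·b_i) = 2.03×5.01 + 596×12.1 + 15.4×10.9 = 7390 m²/day.
Total thickness b = 28.01 m, so K_eq = Σ(K_i·b_i)/b = 263.8 m/day.

264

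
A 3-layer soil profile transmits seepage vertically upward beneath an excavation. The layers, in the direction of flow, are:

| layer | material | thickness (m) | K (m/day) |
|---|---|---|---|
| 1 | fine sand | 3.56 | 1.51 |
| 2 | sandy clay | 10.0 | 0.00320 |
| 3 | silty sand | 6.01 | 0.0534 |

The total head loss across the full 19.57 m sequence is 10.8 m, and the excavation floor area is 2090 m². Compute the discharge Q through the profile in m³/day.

6.97

Flow is perpendicular to layering, so the layers act in series and the equivalent K is the thickness-weighted harmonic mean.
Total thickness L = 3.56 + 10.0 + 6.01 = 19.57 m.
Σ(b_i/K_i) = 3.56/1.51 + 10.0/0.00320 + 6.01/0.0534 = 3240 d.
K_eq = L / Σ(b_i/K_i) = 19.57 / 3240 = 0.006040 m/day.
Q = K_eq · A · (Δh/L) = 0.006040 × 2090 × (10.8/19.57) = 6.967 m³/day.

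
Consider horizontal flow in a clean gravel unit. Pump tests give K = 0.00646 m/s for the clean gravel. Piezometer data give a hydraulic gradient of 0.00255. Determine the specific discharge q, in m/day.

1.42

Convert K: 0.00646 m/s × 86400 = 558.1 m/day.
Hydraulic gradient i = 0.00255.
Specific discharge q = K · i = 558.1 × 0.002550 = 1.423 m/day.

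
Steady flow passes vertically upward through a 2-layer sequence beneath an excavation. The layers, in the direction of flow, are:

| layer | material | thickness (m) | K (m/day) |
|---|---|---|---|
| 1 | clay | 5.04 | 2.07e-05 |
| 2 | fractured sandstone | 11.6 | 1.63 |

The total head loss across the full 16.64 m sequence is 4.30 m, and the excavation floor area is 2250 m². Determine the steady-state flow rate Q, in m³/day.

Flow is perpendicular to layering, so the layers act in series and the equivalent K is the thickness-weighted harmonic mean.
Total thickness L = 5.04 + 11.6 = 16.64 m.
Σ(b_i/K_i) = 5.04/2.07e-05 + 11.6/1.63 = 2.435e+05 d.
K_eq = L / Σ(b_i/K_i) = 16.64 / 2.435e+05 = 6.834e-05 m/day.
Q = K_eq · A · (Δh/L) = 6.834e-05 × 2250 × (4.30/16.64) = 0.03974 m³/day.

0.0397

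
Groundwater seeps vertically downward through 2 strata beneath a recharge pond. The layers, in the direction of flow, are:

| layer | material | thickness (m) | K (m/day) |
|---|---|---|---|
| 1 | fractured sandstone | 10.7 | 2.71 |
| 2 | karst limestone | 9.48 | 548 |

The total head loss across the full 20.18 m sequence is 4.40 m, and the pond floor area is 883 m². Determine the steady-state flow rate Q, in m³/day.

980

Flow is perpendicular to layering, so the layers act in series and the equivalent K is the thickness-weighted harmonic mean.
Total thickness L = 10.7 + 9.48 = 20.18 m.
Σ(b_i/K_i) = 10.7/2.71 + 9.48/548 = 3.966 d.
K_eq = L / Σ(b_i/K_i) = 20.18 / 3.966 = 5.089 m/day.
Q = K_eq · A · (Δh/L) = 5.089 × 883 × (4.40/20.18) = 979.7 m³/day.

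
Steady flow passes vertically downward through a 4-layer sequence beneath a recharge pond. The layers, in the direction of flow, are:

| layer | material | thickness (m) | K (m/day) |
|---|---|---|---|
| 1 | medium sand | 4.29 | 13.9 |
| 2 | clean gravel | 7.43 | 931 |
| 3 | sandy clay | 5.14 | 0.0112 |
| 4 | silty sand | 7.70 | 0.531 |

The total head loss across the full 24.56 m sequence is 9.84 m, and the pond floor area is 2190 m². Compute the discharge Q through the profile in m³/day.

45.5

Flow is perpendicular to layering, so the layers act in series and the equivalent K is the thickness-weighted harmonic mean.
Total thickness L = 4.29 + 7.43 + 5.14 + 7.70 = 24.56 m.
Σ(b_i/K_i) = 4.29/13.9 + 7.43/931 + 5.14/0.0112 + 7.70/0.531 = 473.7 d.
K_eq = L / Σ(b_i/K_i) = 24.56 / 473.7 = 0.05184 m/day.
Q = K_eq · A · (Δh/L) = 0.05184 × 2190 × (9.84/24.56) = 45.49 m³/day.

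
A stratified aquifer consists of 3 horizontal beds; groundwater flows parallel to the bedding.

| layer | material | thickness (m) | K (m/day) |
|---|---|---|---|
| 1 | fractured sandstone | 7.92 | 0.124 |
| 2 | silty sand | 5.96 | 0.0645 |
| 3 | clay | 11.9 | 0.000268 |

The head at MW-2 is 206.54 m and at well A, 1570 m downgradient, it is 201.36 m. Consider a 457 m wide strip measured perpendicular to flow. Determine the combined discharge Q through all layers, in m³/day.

Flow is parallel to layering, so each bed carries its own Darcy discharge and the transmissivities add.
Σ(K_i·b_i) = 0.124×7.92 + 0.0645×5.96 + 0.000268×11.9 = 1.370 m²/day.
Hydraulic gradient i = (206.54 − 201.36) / 1570 = 5.18 / 1570 = 0.003299.
Q = Σ(K_i·b_i) · W · i = 1.370 × 457 × 0.003299 = 2.065 m³/day.

2.07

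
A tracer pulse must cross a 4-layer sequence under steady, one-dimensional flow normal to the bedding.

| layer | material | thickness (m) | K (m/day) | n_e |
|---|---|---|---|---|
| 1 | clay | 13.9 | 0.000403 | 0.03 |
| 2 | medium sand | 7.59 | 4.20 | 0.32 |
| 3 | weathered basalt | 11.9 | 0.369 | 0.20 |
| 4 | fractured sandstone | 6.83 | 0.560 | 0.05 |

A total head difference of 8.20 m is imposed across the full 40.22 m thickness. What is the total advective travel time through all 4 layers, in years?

64.2

With flow normal to the layers, continuity requires the same specific discharge q through every layer.
Σ(b_i/K_i) = 13.9/0.000403 + 7.59/4.20 + 11.9/0.369 + 6.83/0.560 = 34538 d.
q = Δh / Σ(b_i/K_i) = 8.20 / 34538 = 0.0002374 m/day.
In each layer the seepage velocity is v_i = q/n_i, so the layer transit time is t_i = b_i·n_i / q:
  layer 1 (clay): t_1 = 13.9 × 0.03 / 0.0002374 = 1756 d
  layer 2 (medium sand): t_2 = 7.59 × 0.32 / 0.0002374 = 10230 d
  layer 3 (weathered basalt): t_3 = 11.9 × 0.20 / 0.0002374 = 10024 d
  layer 4 (fractured sandstone): t_4 = 6.83 × 0.05 / 0.0002374 = 1438 d
Total t = Σ t_i = 23449 days = 64.20 years.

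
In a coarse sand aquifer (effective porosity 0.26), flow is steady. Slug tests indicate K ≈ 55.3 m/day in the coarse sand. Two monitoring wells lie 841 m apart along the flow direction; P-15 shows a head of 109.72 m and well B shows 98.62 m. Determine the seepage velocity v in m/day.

2.81

Hydraulic gradient i = (109.72 − 98.62) / 841 = 11.1 / 841 = 0.01320.
Darcy flux q = K · i = 55.30 × 0.01320 = 0.7299 m/day.
Seepage velocity v = q / n_e = 0.7299 / 0.26 = 2.807 m/day.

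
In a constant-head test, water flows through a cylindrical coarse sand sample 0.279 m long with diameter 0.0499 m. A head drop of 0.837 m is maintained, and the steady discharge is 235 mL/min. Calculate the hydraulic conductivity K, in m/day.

Cross-sectional area A = π·(d/2)² = π × (0.0499/2)² = 0.001956 m².
Convert discharge: 235 mL/min = 3.917e-06 m³/s.
Darcy's law rearranged: K = Q·L / (A·Δh) = 3.917e-06 × 0.279 / (0.001956 × 0.837) = 0.0006676 m/s = 57.68 m/day.

57.7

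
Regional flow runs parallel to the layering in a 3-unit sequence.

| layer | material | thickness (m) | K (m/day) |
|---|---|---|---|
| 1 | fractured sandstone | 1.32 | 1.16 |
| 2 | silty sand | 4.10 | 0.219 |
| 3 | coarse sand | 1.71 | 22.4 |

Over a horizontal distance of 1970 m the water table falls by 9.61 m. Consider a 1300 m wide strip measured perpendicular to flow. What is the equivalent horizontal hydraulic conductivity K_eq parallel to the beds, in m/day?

Flow is parallel to layering, so each bed carries its own Darcy discharge and the transmissivities add.
Σ(K_i·b_i) = 1.16×1.32 + 0.219×4.10 + 22.4×1.71 = 40.73 m²/day.
Total thickness b = 7.130 m, so K_eq = Σ(K_i·b_i)/b = 5.713 m/day.

5.71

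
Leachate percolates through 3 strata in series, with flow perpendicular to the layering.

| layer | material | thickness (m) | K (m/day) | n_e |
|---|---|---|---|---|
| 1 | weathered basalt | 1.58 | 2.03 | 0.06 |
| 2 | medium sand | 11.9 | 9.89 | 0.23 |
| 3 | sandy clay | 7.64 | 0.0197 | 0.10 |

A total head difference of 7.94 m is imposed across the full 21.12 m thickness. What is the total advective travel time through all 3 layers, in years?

0.483

With flow normal to the layers, continuity requires the same specific discharge q through every layer.
Σ(b_i/K_i) = 1.58/2.03 + 11.9/9.89 + 7.64/0.0197 = 389.8 d.
q = Δh / Σ(b_i/K_i) = 7.94 / 389.8 = 0.02037 m/day.
In each layer the seepage velocity is v_i = q/n_i, so the layer transit time is t_i = b_i·n_i / q:
  layer 1 (weathered basalt): t_1 = 1.58 × 0.06 / 0.02037 = 4.654 d
  layer 2 (medium sand): t_2 = 11.9 × 0.23 / 0.02037 = 134.4 d
  layer 3 (sandy clay): t_3 = 7.64 × 0.10 / 0.02037 = 37.51 d
Total t = Σ t_i = 176.5 days = 0.4833 years.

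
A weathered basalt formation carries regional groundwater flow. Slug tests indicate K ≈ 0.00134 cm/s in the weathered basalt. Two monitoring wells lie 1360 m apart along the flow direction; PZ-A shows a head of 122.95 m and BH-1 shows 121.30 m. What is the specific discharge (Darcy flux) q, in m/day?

0.00140

Convert K: 0.00134 cm/s × 864 = 1.158 m/day.
Hydraulic gradient i = (122.95 − 121.30) / 1360 = 1.65 / 1360 = 0.001213.
Specific discharge q = K · i = 1.158 × 0.001213 = 0.001405 m/day.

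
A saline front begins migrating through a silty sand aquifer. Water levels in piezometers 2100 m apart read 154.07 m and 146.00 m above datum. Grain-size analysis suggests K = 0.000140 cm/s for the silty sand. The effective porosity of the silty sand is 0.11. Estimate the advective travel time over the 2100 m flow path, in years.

Convert K: 0.000140 cm/s × 864 = 0.1210 m/day.
Hydraulic gradient i = (154.07 − 146.00) / 2100 = 8.07 / 2100 = 0.003843.
Darcy flux q = K · i = 0.1210 × 0.003843 = 0.0004648 m/day.
Seepage velocity v = q / n_e = 0.0004648 / 0.11 = 0.004226 m/day.
Travel time t = L / v = 2100 / 0.004226 = 4.970e+05 days = 1361 years.

1360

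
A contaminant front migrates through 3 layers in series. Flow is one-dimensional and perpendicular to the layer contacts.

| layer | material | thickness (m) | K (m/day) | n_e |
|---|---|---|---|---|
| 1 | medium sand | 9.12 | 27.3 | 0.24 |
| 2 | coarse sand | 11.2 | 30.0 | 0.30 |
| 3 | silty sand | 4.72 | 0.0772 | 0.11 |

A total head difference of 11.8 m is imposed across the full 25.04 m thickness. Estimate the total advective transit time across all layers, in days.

With flow normal to the layers, continuity requires the same specific discharge q through every layer.
Σ(b_i/K_i) = 9.12/27.3 + 11.2/30.0 + 4.72/0.0772 = 61.85 d.
q = Δh / Σ(b_i/K_i) = 11.8 / 61.85 = 0.1908 m/day.
In each layer the seepage velocity is v_i = q/n_i, so the layer transit time is t_i = b_i·n_i / q:
  layer 1 (medium sand): t_1 = 9.12 × 0.24 / 0.1908 = 11.47 d
  layer 2 (coarse sand): t_2 = 11.2 × 0.30 / 0.1908 = 17.61 d
  layer 3 (silty sand): t_3 = 4.72 × 0.11 / 0.1908 = 2.721 d
Total t = Σ t_i = 31.80 days.

31.8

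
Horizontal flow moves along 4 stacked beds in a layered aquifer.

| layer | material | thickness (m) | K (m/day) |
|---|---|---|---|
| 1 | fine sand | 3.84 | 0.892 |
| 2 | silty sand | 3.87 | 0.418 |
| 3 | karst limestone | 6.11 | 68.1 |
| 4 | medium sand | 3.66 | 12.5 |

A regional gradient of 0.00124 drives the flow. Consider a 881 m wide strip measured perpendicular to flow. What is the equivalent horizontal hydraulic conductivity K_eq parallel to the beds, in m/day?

Flow is parallel to layering, so each bed carries its own Darcy discharge and the transmissivities add.
Σ(K_i·b_i) = 0.892×3.84 + 0.418×3.87 + 68.1×6.11 + 12.5×3.66 = 466.9 m²/day.
Total thickness b = 17.48 m, so K_eq = Σ(K_i·b_i)/b = 26.71 m/day.

26.7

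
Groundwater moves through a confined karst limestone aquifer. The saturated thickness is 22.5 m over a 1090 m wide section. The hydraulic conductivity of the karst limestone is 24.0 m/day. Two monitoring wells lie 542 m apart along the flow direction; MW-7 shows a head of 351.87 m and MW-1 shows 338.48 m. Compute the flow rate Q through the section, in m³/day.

14500

Cross-sectional area A = 1090 × 22.5 = 24525 m².
Hydraulic gradient i = (351.87 − 338.48) / 542 = 13.39 / 542 = 0.02470.
Darcy's law: Q = K · A · i = 24.00 × 24525 × 0.02470 = 14541 m³/day.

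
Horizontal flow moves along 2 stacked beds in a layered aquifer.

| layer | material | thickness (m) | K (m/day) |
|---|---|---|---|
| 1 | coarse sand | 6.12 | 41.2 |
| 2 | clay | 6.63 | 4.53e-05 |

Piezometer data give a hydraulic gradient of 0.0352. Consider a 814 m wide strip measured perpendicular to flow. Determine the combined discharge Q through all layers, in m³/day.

Flow is parallel to layering, so each bed carries its own Darcy discharge and the transmissivities add.
Σ(K_i·b_i) = 41.2×6.12 + 4.53e-05×6.63 = 252.1 m²/day.
Hydraulic gradient i = 0.0352.
Q = Σ(K_i·b_i) · W · i = 252.1 × 814 × 0.03520 = 7225 m³/day.

7220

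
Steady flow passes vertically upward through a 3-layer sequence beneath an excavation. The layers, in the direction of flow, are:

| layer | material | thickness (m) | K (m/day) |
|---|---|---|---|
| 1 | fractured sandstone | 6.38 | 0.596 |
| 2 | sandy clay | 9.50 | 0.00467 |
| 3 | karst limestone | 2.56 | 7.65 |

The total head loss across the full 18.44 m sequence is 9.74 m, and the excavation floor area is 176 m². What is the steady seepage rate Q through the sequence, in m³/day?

Flow is perpendicular to layering, so the layers act in series and the equivalent K is the thickness-weighted harmonic mean.
Total thickness L = 6.38 + 9.50 + 2.56 = 18.44 m.
Σ(b_i/K_i) = 6.38/0.596 + 9.50/0.00467 + 2.56/7.65 = 2045 d.
K_eq = L / Σ(b_i/K_i) = 18.44 / 2045 = 0.009016 m/day.
Q = K_eq · A · (Δh/L) = 0.009016 × 176 × (9.74/18.44) = 0.8381 m³/day.

0.838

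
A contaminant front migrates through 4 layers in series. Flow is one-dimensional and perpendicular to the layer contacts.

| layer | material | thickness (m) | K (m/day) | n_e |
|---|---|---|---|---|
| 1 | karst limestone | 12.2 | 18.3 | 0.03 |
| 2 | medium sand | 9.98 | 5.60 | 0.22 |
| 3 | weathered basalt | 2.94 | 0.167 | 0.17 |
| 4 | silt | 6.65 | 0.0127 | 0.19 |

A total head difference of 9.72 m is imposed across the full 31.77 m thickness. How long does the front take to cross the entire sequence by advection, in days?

With flow normal to the layers, continuity requires the same specific discharge q through every layer.
Σ(b_i/K_i) = 12.2/18.3 + 9.98/5.60 + 2.94/0.167 + 6.65/0.0127 = 543.7 d.
q = Δh / Σ(b_i/K_i) = 9.72 / 543.7 = 0.01788 m/day.
In each layer the seepage velocity is v_i = q/n_i, so the layer transit time is t_i = b_i·n_i / q:
  layer 1 (karst limestone): t_1 = 12.2 × 0.03 / 0.01788 = 20.47 d
  layer 2 (medium sand): t_2 = 9.98 × 0.22 / 0.01788 = 122.8 d
  layer 3 (weathered basalt): t_3 = 2.94 × 0.17 / 0.01788 = 27.96 d
  layer 4 (silt): t_4 = 6.65 × 0.19 / 0.01788 = 70.67 d
Total t = Σ t_i = 241.9 days.

242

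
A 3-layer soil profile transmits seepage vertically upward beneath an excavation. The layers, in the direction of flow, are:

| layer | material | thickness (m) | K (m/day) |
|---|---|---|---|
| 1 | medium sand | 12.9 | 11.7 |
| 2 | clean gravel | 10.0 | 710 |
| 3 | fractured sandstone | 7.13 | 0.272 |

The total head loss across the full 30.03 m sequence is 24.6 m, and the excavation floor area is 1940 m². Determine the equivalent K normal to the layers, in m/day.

1.10

Flow is perpendicular to layering, so the layers act in series and the equivalent K is the thickness-weighted harmonic mean.
Total thickness L = 12.9 + 10.0 + 7.13 = 30.03 m.
Σ(b_i/K_i) = 12.9/11.7 + 10.0/710 + 7.13/0.272 = 27.33 d.
K_eq = L / Σ(b_i/K_i) = 30.03 / 27.33 = 1.099 m/day.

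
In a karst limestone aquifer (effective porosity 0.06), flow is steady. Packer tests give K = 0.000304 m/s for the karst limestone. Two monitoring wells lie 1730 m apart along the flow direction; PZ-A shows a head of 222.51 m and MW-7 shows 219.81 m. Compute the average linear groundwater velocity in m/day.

Convert K: 0.000304 m/s × 86400 = 26.27 m/day.
Hydraulic gradient i = (222.51 − 219.81) / 1730 = 2.7 / 1730 = 0.001561.
Darcy flux q = K · i = 26.27 × 0.001561 = 0.04099 m/day.
Seepage velocity v = q / n_e = 0.04099 / 0.06 = 0.6832 m/day.

0.683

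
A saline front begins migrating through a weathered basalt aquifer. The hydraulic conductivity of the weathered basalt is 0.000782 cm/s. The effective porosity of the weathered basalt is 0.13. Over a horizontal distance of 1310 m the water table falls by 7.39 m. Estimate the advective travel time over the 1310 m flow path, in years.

Convert K: 0.000782 cm/s × 864 = 0.6756 m/day.
Hydraulic gradient i = Δh / L = 7.39 / 1310 = 0.005641.
Darcy flux q = K · i = 0.6756 × 0.005641 = 0.003811 m/day.
Seepage velocity v = q / n_e = 0.003811 / 0.13 = 0.02932 m/day.
Travel time t = L / v = 1310 / 0.02932 = 44681 days = 122.3 years.

122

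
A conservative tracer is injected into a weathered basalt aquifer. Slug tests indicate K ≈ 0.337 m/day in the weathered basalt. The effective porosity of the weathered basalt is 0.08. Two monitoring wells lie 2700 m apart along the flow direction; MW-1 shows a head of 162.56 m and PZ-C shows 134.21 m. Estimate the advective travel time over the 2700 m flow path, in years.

Hydraulic gradient i = (162.56 − 134.21) / 2700 = 28.35 / 2700 = 0.01050.
Darcy flux q = K · i = 0.3370 × 0.01050 = 0.003539 m/day.
Seepage velocity v = q / n_e = 0.003539 / 0.08 = 0.04423 m/day.
Travel time t = L / v = 2700 / 0.04423 = 61043 days = 167.1 years.

167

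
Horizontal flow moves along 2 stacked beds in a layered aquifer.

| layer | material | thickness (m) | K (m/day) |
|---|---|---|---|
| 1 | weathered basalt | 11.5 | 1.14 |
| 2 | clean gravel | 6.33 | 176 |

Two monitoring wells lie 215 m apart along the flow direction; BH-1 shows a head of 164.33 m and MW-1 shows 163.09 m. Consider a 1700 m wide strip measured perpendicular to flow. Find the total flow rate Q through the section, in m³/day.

Flow is parallel to layering, so each bed carries its own Darcy discharge and the transmissivities add.
Σ(K_i·b_i) = 1.14×11.5 + 176×6.33 = 1127 m²/day.
Hydraulic gradient i = (164.33 − 163.09) / 215 = 1.24 / 215 = 0.005767.
Q = Σ(K_i·b_i) · W · i = 1127 × 1700 × 0.005767 = 11052 m³/day.

11100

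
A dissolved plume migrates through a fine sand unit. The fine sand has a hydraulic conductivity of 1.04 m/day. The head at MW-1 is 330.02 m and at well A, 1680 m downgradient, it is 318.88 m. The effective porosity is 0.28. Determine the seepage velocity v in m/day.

0.0246

Hydraulic gradient i = (330.02 − 318.88) / 1680 = 11.14 / 1680 = 0.006631.
Darcy flux q = K · i = 1.040 × 0.006631 = 0.006896 m/day.
Seepage velocity v = q / n_e = 0.006896 / 0.28 = 0.02463 m/day.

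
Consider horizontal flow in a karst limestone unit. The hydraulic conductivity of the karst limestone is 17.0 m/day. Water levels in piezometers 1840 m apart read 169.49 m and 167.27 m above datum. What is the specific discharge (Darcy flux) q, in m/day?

0.0205

Hydraulic gradient i = (169.49 − 167.27) / 1840 = 2.22 / 1840 = 0.001207.
Specific discharge q = K · i = 17.00 × 0.001207 = 0.02051 m/day.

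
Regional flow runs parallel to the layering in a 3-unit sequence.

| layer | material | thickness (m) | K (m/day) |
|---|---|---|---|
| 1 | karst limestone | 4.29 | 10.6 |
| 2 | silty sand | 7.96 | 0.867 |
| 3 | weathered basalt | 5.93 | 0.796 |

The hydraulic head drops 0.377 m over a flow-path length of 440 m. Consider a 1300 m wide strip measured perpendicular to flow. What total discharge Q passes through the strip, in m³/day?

Flow is parallel to layering, so each bed carries its own Darcy discharge and the transmissivities add.
Σ(K_i·b_i) = 10.6×4.29 + 0.867×7.96 + 0.796×5.93 = 57.10 m²/day.
Hydraulic gradient i = Δh / L = 0.377 / 440 = 0.0008568.
Q = Σ(K_i·b_i) · W · i = 57.10 × 1300 × 0.0008568 = 63.60 m³/day.

63.6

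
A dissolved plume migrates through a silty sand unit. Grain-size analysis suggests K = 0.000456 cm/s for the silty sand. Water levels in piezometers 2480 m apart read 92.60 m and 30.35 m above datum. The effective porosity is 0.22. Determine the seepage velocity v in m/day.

0.0450

Convert K: 0.000456 cm/s × 864 = 0.3940 m/day.
Hydraulic gradient i = (92.60 − 30.35) / 2480 = 62.25 / 2480 = 0.02510.
Darcy flux q = K · i = 0.3940 × 0.02510 = 0.009889 m/day.
Seepage velocity v = q / n_e = 0.009889 / 0.22 = 0.04495 m/day.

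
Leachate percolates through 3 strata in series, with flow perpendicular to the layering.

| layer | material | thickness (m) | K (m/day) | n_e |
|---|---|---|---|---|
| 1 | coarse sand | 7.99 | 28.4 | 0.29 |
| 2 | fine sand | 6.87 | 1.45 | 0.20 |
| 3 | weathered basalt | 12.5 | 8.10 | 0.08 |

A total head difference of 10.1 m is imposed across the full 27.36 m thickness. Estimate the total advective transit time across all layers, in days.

With flow normal to the layers, continuity requires the same specific discharge q through every layer.
Σ(b_i/K_i) = 7.99/28.4 + 6.87/1.45 + 12.5/8.10 = 6.562 d.
q = Δh / Σ(b_i/K_i) = 10.1 / 6.562 = 1.539 m/day.
In each layer the seepage velocity is v_i = q/n_i, so the layer transit time is t_i = b_i·n_i / q:
  layer 1 (coarse sand): t_1 = 7.99 × 0.29 / 1.539 = 1.506 d
  layer 2 (fine sand): t_2 = 6.87 × 0.20 / 1.539 = 0.8928 d
  layer 3 (weathered basalt): t_3 = 12.5 × 0.08 / 1.539 = 0.6498 d
Total t = Σ t_i = 3.048 days.

3.05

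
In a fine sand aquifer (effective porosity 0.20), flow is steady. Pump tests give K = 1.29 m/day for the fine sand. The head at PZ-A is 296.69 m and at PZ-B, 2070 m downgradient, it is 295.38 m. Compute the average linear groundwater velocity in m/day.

0.00408

Hydraulic gradient i = (296.69 − 295.38) / 2070 = 1.31 / 2070 = 0.0006329.
Darcy flux q = K · i = 1.290 × 0.0006329 = 0.0008164 m/day.
Seepage velocity v = q / n_e = 0.0008164 / 0.20 = 0.004082 m/day.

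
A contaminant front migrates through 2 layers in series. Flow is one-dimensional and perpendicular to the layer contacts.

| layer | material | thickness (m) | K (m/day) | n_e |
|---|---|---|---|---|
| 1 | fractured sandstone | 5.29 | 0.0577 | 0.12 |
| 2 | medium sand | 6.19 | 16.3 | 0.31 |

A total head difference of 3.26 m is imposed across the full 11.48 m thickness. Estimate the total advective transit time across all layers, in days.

72.1

With flow normal to the layers, continuity requires the same specific discharge q through every layer.
Σ(b_i/K_i) = 5.29/0.0577 + 6.19/16.3 = 92.06 d.
q = Δh / Σ(b_i/K_i) = 3.26 / 92.06 = 0.03541 m/day.
In each layer the seepage velocity is v_i = q/n_i, so the layer transit time is t_i = b_i·n_i / q:
  layer 1 (fractured sandstone): t_1 = 5.29 × 0.12 / 0.03541 = 17.93 d
  layer 2 (medium sand): t_2 = 6.19 × 0.31 / 0.03541 = 54.19 d
Total t = Σ t_i = 72.12 days.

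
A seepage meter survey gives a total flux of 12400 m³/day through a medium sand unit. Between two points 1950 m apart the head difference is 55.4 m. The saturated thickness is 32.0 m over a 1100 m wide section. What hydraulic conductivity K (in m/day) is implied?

Cross-sectional area A = 1100 × 32.0 = 35200 m².
Hydraulic gradient i = Δh / L = 55.4 / 1950 = 0.02841.
From Q = K·A·i, K = Q / (A·i) = 12400 / (35200 × 0.02841) = 12.40 m/day.

12.4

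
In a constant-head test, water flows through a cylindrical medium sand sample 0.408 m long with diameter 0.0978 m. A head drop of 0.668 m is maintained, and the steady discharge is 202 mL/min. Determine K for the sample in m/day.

23.6

Cross-sectional area A = π·(d/2)² = π × (0.0978/2)² = 0.007512 m².
Convert discharge: 202 mL/min = 3.367e-06 m³/s.
Darcy's law rearranged: K = Q·L / (A·Δh) = 3.367e-06 × 0.408 / (0.007512 × 0.668) = 0.0002737 m/s = 23.65 m/day.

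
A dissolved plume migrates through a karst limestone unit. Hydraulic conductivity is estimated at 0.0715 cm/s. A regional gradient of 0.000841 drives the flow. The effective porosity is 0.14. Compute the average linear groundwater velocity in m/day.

0.371

Convert K: 0.0715 cm/s × 864 = 61.78 m/day.
Hydraulic gradient i = 0.000841.
Darcy flux q = K · i = 61.78 × 0.0008410 = 0.05195 m/day.
Seepage velocity v = q / n_e = 0.05195 / 0.14 = 0.3711 m/day.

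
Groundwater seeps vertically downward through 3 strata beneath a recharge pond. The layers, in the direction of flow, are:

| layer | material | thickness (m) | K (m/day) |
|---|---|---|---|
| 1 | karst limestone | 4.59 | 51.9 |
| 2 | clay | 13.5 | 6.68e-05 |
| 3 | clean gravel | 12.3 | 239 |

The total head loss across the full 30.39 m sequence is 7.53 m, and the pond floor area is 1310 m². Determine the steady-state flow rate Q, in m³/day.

0.0488

Flow is perpendicular to layering, so the layers act in series and the equivalent K is the thickness-weighted harmonic mean.
Total thickness L = 4.59 + 13.5 + 12.3 = 30.39 m.
Σ(b_i/K_i) = 4.59/51.9 + 13.5/6.68e-05 + 12.3/239 = 2.021e+05 d.
K_eq = L / Σ(b_i/K_i) = 30.39 / 2.021e+05 = 0.0001504 m/day.
Q = K_eq · A · (Δh/L) = 0.0001504 × 1310 × (7.53/30.39) = 0.04881 m³/day.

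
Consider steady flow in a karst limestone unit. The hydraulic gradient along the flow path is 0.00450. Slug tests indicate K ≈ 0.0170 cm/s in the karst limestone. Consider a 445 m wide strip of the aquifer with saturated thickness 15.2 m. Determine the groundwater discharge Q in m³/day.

447

Convert K: 0.0170 cm/s × 864 = 14.69 m/day.
Cross-sectional area A = 445 × 15.2 = 6764 m².
Hydraulic gradient i = 0.00450.
Darcy's law: Q = K · A · i = 14.69 × 6764 × 0.004500 = 447.1 m³/day.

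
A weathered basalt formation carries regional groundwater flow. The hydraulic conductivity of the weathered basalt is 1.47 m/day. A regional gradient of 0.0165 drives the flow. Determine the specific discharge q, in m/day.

Hydraulic gradient i = 0.0165.
Specific discharge q = K · i = 1.470 × 0.01650 = 0.02426 m/day.

0.0243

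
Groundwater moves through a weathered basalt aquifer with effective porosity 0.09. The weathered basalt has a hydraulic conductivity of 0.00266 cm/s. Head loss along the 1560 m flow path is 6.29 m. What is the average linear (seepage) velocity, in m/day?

0.103

Convert K: 0.00266 cm/s × 864 = 2.298 m/day.
Hydraulic gradient i = Δh / L = 6.29 / 1560 = 0.004032.
Darcy flux q = K · i = 2.298 × 0.004032 = 0.009267 m/day.
Seepage velocity v = q / n_e = 0.009267 / 0.09 = 0.1030 m/day.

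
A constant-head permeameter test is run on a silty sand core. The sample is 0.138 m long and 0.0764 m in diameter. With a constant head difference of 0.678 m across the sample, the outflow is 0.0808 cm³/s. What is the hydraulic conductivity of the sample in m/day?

Cross-sectional area A = π·(d/2)² = π × (0.0764/2)² = 0.004584 m².
Convert discharge: 0.0808 cm³/s = 8.080e-08 m³/s.
Darcy's law rearranged: K = Q·L / (A·Δh) = 8.080e-08 × 0.138 / (0.004584 × 0.678) = 3.587e-06 m/s = 0.3100 m/day.

0.310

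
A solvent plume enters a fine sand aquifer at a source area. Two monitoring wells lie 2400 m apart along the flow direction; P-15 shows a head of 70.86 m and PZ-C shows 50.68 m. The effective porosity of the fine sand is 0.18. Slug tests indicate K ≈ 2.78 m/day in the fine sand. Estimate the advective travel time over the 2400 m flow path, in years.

Hydraulic gradient i = (70.86 − 50.68) / 2400 = 20.18 / 2400 = 0.008408.
Darcy flux q = K · i = 2.780 × 0.008408 = 0.02338 m/day.
Seepage velocity v = q / n_e = 0.02338 / 0.18 = 0.1299 m/day.
Travel time t = L / v = 2400 / 0.1299 = 18481 days = 50.60 years.

50.6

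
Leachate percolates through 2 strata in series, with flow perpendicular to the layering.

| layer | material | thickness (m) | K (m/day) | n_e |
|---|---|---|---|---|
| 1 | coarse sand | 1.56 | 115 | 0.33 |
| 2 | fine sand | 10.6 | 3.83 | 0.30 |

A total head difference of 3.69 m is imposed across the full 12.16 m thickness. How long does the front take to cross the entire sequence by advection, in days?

2.78

With flow normal to the layers, continuity requires the same specific discharge q through every layer.
Σ(b_i/K_i) = 1.56/115 + 10.6/3.83 = 2.781 d.
q = Δh / Σ(b_i/K_i) = 3.69 / 2.781 = 1.327 m/day.
In each layer the seepage velocity is v_i = q/n_i, so the layer transit time is t_i = b_i·n_i / q:
  layer 1 (coarse sand): t_1 = 1.56 × 0.33 / 1.327 = 0.3880 d
  layer 2 (fine sand): t_2 = 10.6 × 0.30 / 1.327 = 2.397 d
Total t = Σ t_i = 2.785 days.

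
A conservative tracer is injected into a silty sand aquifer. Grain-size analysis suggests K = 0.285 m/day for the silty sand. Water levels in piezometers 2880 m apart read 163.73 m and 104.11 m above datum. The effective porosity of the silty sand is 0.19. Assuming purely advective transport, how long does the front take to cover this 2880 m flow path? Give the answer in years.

Hydraulic gradient i = (163.73 − 104.11) / 2880 = 59.62 / 2880 = 0.02070.
Darcy flux q = K · i = 0.2850 × 0.02070 = 0.005900 m/day.
Seepage velocity v = q / n_e = 0.005900 / 0.19 = 0.03105 m/day.
Travel time t = L / v = 2880 / 0.03105 = 92747 days = 253.9 years.

254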